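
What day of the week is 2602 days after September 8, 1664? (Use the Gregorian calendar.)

First find the weekday of Sep 8, 1664. Doomsday rule: the anchor day for the 1600s is Tuesday. For year 64: 64÷12 = 5 r 4, and 4÷4 = 1, so 5+4+1 = 10.
Tuesday + 10 ≡ Friday — that's 1664's doomsday.
In September the doomsday date is Sep 5.
Sep 8 is 3 days after Sep 5; 3 mod 7 = 3, so Friday + 3 = Monday.
2602 mod 7 = 5, so 2602 days after a Monday is Monday + 5 = Saturday.

Saturday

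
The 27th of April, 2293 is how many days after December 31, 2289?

1213

Dec 31, 2289 → Dec 31, 2290: 365 days.
Dec 31, 2290 → Dec 31, 2291: 365 days.
Dec 31, 2291 → Dec 31, 2292: 366 days (Feb 29, 2292 is in that span).
Dec 31, 2292 → Jan 31, 2293: 31 days (December has 31).
Jan 31, 2293 → Feb 28, 2293: 28 days (January has 31).
Feb 28, 2293 → Mar 28, 2293: 28 days (February has 28).
Mar 28, 2293 → Apr 27, 2293: 30 days.
Total: 1213 days.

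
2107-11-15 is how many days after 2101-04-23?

2397

Apr 23, 2101 → Apr 23, 2102: 365 days.
Apr 23, 2102 → Apr 23, 2103: 365 days.
Apr 23, 2103 → Apr 23, 2104: 366 days (Feb 29, 2104 is in that span).
Apr 23, 2104 → Apr 23, 2105: 365 days.
Apr 23, 2105 → Apr 23, 2106: 365 days.
Apr 23, 2106 → Apr 23, 2107: 365 days.
Apr 23, 2107 → May 23, 2107: 30 days (April has 30).
May 23, 2107 → Jun 23, 2107: 31 days (May has 31).
Jun 23, 2107 → Jul 23, 2107: 30 days (June has 30).
Jul 23, 2107 → Aug 23, 2107: 31 days (July has 31).
Aug 23, 2107 → Sep 23, 2107: 31 days (August has 31).
Sep 23, 2107 → Oct 23, 2107: 30 days (September has 30).
Oct 23, 2107 → Nov 15, 2107: 23 days.
Total: 2397 days.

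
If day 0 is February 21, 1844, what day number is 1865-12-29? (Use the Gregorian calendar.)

Feb 21, 1844 → Feb 21, 1845: 366 days (Feb 29, 1844 is in that span).
Feb 21, 1845 → Feb 21, 1846: 365 days.
Feb 21, 1846 → Feb 21, 1847: 365 days.
Feb 21, 1847 → Feb 21, 1848: 365 days.
Feb 21, 1848 → Feb 21, 1849: 366 days (Feb 29, 1848 is in that span).
Feb 21, 1849 → Feb 21, 1850: 365 days.
Feb 21, 1850 → Feb 21, 1851: 365 days.
Feb 21, 1851 → Feb 21, 1852: 365 days.
Feb 21, 1852 → Feb 21, 1853: 366 days (Feb 29, 1852 is in that span).
Feb 21, 1853 → Feb 21, 1854: 365 days.
Feb 21, 1854 → Feb 21, 1855: 365 days.
Feb 21, 1855 → Feb 21, 1856: 365 days.
Feb 21, 1856 → Feb 21, 1857: 366 days (Feb 29, 1856 is in that span).
Feb 21, 1857 → Feb 21, 1858: 365 days.
Feb 21, 1858 → Feb 21, 1859: 365 days.
Feb 21, 1859 → Feb 21, 1860: 365 days.
Feb 21, 1860 → Feb 21, 1861: 366 days (Feb 29, 1860 is in that span).
Feb 21, 1861 → Feb 21, 1862: 365 days.
Feb 21, 1862 → Feb 21, 1863: 365 days.
Feb 21, 1863 → Feb 21, 1864: 365 days.
Feb 21, 1864 → Feb 21, 1865: 366 days (Feb 29, 1864 is in that span).
Feb 21, 1865 → Mar 21, 1865: 28 days (February has 28).
Mar 21, 1865 → Apr 21, 1865: 31 days (March has 31).
Apr 21, 1865 → May 21, 1865: 30 days (April has 30).
May 21, 1865 → Jun 21, 1865: 31 days (May has 31).
Jun 21, 1865 → Jul 21, 1865: 30 days (June has 30).
Jul 21, 1865 → Aug 21, 1865: 31 days (July has 31).
Aug 21, 1865 → Sep 21, 1865: 31 days (August has 31).
Sep 21, 1865 → Oct 21, 1865: 30 days (September has 30).
Oct 21, 1865 → Nov 21, 1865: 31 days (October has 31).
Nov 21, 1865 → Dec 21, 1865: 30 days (November has 30).
Dec 21, 1865 → Dec 29, 1865: 8 days.
Total: 7982 days.

7982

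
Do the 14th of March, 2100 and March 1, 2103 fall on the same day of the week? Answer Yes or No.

From Mar 14, 2100 to Mar 1, 2103 is 1082 days.
1082 mod 7 = 4, so they are different weekdays.
(Mar 14, 2100 is a Sunday; Mar 1, 2103 is a Thursday.)

No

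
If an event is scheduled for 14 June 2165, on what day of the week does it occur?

Doomsday rule: the anchor day for the 2100s is Sunday. For year 65: 65÷12 = 5 r 5, and 5÷4 = 1, so 5+5+1 = 11.
Sunday + 11 ≡ Thursday — that's 2165's doomsday.
In June the doomsday date is Jun 6.
Jun 14 is 8 days after Jun 6; 8 mod 7 = 1, so Thursday + 1 = Friday.

Friday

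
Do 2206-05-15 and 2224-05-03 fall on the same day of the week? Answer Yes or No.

No

From May 15, 2206 to May 3, 2224 is 6563 days.
6563 mod 7 = 4, so they are different weekdays.
(May 15, 2206 is a Thursday; May 3, 2224 is a Monday.)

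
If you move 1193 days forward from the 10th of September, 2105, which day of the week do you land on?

Sunday

First find the weekday of Sep 10, 2105. Doomsday rule: the anchor day for the 2100s is Sunday. For year 05: 5÷12 = 0 r 5, and 5÷4 = 1, so 0+5+1 = 6.
Sunday + 6 ≡ Saturday — that's 2105's doomsday.
In September the doomsday date is Sep 5.
Sep 10 is 5 days after Sep 5; 5 mod 7 = 5, so Saturday + 5 = Thursday.
1193 mod 7 = 3, so 1193 days after a Thursday is Thursday + 3 = Sunday.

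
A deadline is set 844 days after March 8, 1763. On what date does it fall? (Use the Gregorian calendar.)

+366 (one year; includes Feb 29, 1764) → Mar 8, 1764 (478 left).
+365 (one year) → Mar 8, 1765 (113 left).
Mar has 31 days: +24 → Apr 1, 1765 (89 left).
Apr has 30 days: +30 → May 1, 1765 (59 left).
May has 31 days: +31 → Jun 1, 1765 (28 left).
+28 → Jun 29, 1765.

June 29, 1765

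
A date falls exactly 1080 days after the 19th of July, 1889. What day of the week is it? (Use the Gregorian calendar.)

Jul 19, 1889 is a Friday.
1080 mod 7 = 2, so 1080 days after a Friday is Friday + 2 = Sunday.

Sunday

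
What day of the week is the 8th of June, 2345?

Friday

Doomsday rule: the anchor day for the 2300s is Wednesday. For year 45: 45÷12 = 3 r 9, and 9÷4 = 2, so 3+9+2 = 14.
Wednesday + 14 ≡ Wednesday — that's 2345's doomsday.
In June the doomsday date is Jun 6.
Jun 8 is 2 days after Jun 6; 2 mod 7 = 2, so Wednesday + 2 = Friday.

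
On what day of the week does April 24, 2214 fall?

Sunday

Doomsday rule: the anchor day for the 2200s is Friday. For year 14: 14÷12 = 1 r 2, and 2÷4 = 0, so 1+2+0 = 3.
Friday + 3 ≡ Monday — that's 2214's doomsday.
In April the doomsday date is Apr 4.
Apr 24 is 20 days after Apr 4; 20 mod 7 = 6, so Monday + 6 = Sunday.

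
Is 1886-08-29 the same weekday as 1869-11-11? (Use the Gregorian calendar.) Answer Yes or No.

No

From Nov 11, 1869 to Aug 29, 1886 is 6135 days.
6135 mod 7 = 3, so they are different weekdays.
(Nov 11, 1869 is a Thursday; Aug 29, 1886 is a Sunday.)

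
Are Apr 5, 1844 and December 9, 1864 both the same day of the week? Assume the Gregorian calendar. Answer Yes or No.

From Apr 5, 1844 to Dec 9, 1864 is 7553 days.
7553 mod 7 = 0, so they are the same weekday.
(Apr 5, 1844 is a Friday; Dec 9, 1864 is a Friday.)

Yes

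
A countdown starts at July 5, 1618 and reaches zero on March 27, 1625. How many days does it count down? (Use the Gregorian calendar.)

2457

Jul 5, 1618 → Jul 5, 1619: 365 days.
Jul 5, 1619 → Jul 5, 1620: 366 days (Feb 29, 1620 is in that span).
Jul 5, 1620 → Jul 5, 1621: 365 days.
Jul 5, 1621 → Jul 5, 1622: 365 days.
Jul 5, 1622 → Jul 5, 1623: 365 days.
Jul 5, 1623 → Jul 5, 1624: 366 days (Feb 29, 1624 is in that span).
Jul 5, 1624 → Aug 5, 1624: 31 days (July has 31).
Aug 5, 1624 → Sep 5, 1624: 31 days (August has 31).
Sep 5, 1624 → Oct 5, 1624: 30 days (September has 30).
Oct 5, 1624 → Nov 5, 1624: 31 days (October has 31).
Nov 5, 1624 → Dec 5, 1624: 30 days (November has 30).
Dec 5, 1624 → Jan 5, 1625: 31 days (December has 31).
Jan 5, 1625 → Feb 5, 1625: 31 days (January has 31).
Feb 5, 1625 → Mar 5, 1625: 28 days (February has 28).
Mar 5, 1625 → Mar 27, 1625: 22 days.
Total: 2457 days.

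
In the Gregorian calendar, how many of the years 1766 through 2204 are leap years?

Multiples of 4 in [1766,2204]: 110.
Of those, multiples of 100: 5 (not leap unless ÷400).
Multiples of 400: 1.
Leap years = 110 − 5 + 1 = 106.

106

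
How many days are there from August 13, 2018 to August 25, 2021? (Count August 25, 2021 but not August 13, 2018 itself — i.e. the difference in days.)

1108

Aug 13, 2018 → Aug 13, 2019: 365 days.
Aug 13, 2019 → Aug 13, 2020: 366 days (Feb 29, 2020 is in that span).
Aug 13, 2020 → Sep 13, 2020: 31 days (August has 31).
Sep 13, 2020 → Oct 13, 2020: 30 days (September has 30).
Oct 13, 2020 → Nov 13, 2020: 31 days (October has 31).
Nov 13, 2020 → Dec 13, 2020: 30 days (November has 30).
Dec 13, 2020 → Jan 13, 2021: 31 days (December has 31).
Jan 13, 2021 → Feb 13, 2021: 31 days (January has 31).
Feb 13, 2021 → Mar 13, 2021: 28 days (February has 28).
Mar 13, 2021 → Apr 13, 2021: 31 days (March has 31).
Apr 13, 2021 → May 13, 2021: 30 days (April has 30).
May 13, 2021 → Jun 13, 2021: 31 days (May has 31).
Jun 13, 2021 → Jul 13, 2021: 30 days (June has 30).
Jul 13, 2021 → Aug 13, 2021: 31 days (July has 31).
Aug 13, 2021 → Aug 25, 2021: 12 days.
Total: 1108 days.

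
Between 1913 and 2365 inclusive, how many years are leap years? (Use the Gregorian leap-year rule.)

110

Multiples of 4 in [1913,2365]: 113.
Of those, multiples of 100: 4 (not leap unless ÷400).
Multiples of 400: 1.
Leap years = 113 − 4 + 1 = 110.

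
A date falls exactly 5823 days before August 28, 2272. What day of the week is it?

Thursday

First find the weekday of Aug 28, 2272. Doomsday rule: the anchor day for the 2200s is Friday. For year 72: 72÷12 = 6 r 0, and 0÷4 = 0, so 6+0+0 = 6.
Friday + 6 ≡ Thursday — that's 2272's doomsday.
In August the doomsday date is Aug 8.
Aug 28 is 20 days after Aug 8; 20 mod 7 = 6, so Thursday + 6 = Wednesday.
5823 mod 7 = 6, so 5823 days before a Wednesday is Wednesday − 6 = Thursday.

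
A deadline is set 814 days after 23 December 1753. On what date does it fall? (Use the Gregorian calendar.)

March 16, 1756

+365 (one year) → Dec 23, 1754 (449 left).
+365 (one year) → Dec 23, 1755 (84 left).
Dec has 31 days: +9 → Jan 1, 1756 (75 left).
Jan has 31 days: +31 → Feb 1, 1756 (44 left).
Feb has 29 days: +29 → Mar 1, 1756 (15 left).
+15 → Mar 16, 1756.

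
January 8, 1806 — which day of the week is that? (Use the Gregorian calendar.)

Wednesday

Doomsday rule: the anchor day for the 1800s is Friday. For year 06: 6÷12 = 0 r 6, and 6÷4 = 1, so 0+6+1 = 7.
Friday + 7 ≡ Friday — that's 1806's doomsday.
In January the doomsday date is Jan 3 (1806 is not a leap year).
Jan 8 is 5 days after Jan 3; 5 mod 7 = 5, so Friday + 5 = Wednesday.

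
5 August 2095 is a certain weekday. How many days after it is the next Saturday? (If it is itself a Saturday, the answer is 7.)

1

Aug 5, 2095 is a Friday.
From Friday to the next Saturday is 1 day.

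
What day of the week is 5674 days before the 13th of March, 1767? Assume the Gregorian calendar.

Monday

Mar 13, 1767 is a Friday.
5674 mod 7 = 4, so 5674 days before a Friday is Friday − 4 = Monday.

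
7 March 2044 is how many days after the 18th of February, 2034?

Feb 18, 2034 → Feb 18, 2035: 365 days.
Feb 18, 2035 → Feb 18, 2036: 365 days.
Feb 18, 2036 → Feb 18, 2037: 366 days (Feb 29, 2036 is in that span).
Feb 18, 2037 → Feb 18, 2038: 365 days.
Feb 18, 2038 → Feb 18, 2039: 365 days.
Feb 18, 2039 → Feb 18, 2040: 365 days.
Feb 18, 2040 → Feb 18, 2041: 366 days (Feb 29, 2040 is in that span).
Feb 18, 2041 → Feb 18, 2042: 365 days.
Feb 18, 2042 → Feb 18, 2043: 365 days.
Feb 18, 2043 → Mar 18, 2043: 28 days (February has 28).
Mar 18, 2043 → Apr 18, 2043: 31 days (March has 31).
Apr 18, 2043 → May 18, 2043: 30 days (April has 30).
May 18, 2043 → Jun 18, 2043: 31 days (May has 31).
Jun 18, 2043 → Jul 18, 2043: 30 days (June has 30).
Jul 18, 2043 → Aug 18, 2043: 31 days (July has 31).
Aug 18, 2043 → Sep 18, 2043: 31 days (August has 31).
Sep 18, 2043 → Oct 18, 2043: 30 days (September has 30).
Oct 18, 2043 → Nov 18, 2043: 31 days (October has 31).
Nov 18, 2043 → Dec 18, 2043: 30 days (November has 30).
Dec 18, 2043 → Jan 18, 2044: 31 days (December has 31).
Jan 18, 2044 → Feb 18, 2044: 31 days (January has 31).
Feb 18, 2044 → Mar 7, 2044: 18 days.
Total: 3670 days.

3670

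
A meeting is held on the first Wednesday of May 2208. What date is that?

May 1, 2208 is a Sunday.
The first Wednesday is therefore May 4 (3 days later).

May 4, 2208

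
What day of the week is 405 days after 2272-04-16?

First find the weekday of Apr 16, 2272. Doomsday rule: the anchor day for the 2200s is Friday. For year 72: 72÷12 = 6 r 0, and 0÷4 = 0, so 6+0+0 = 6.
Friday + 6 ≡ Thursday — that's 2272's doomsday.
In April the doomsday date is Apr 4.
Apr 16 is 12 days after Apr 4; 12 mod 7 = 5, so Thursday + 5 = Tuesday.
405 mod 7 = 6, so 405 days after a Tuesday is Tuesday + 6 = Monday.

Monday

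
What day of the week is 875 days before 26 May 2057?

Saturday

First find the weekday of May 26, 2057. Doomsday rule: the anchor day for the 2000s is Tuesday. For year 57: 57÷12 = 4 r 9, and 9÷4 = 2, so 4+9+2 = 15.
Tuesday + 15 ≡ Wednesday — that's 2057's doomsday.
In May the doomsday date is May 9.
May 26 is 17 days after May 9; 17 mod 7 = 3, so Wednesday + 3 = Saturday.
875 mod 7 = 0, so 875 days before a Saturday is Saturday − 0 = Saturday.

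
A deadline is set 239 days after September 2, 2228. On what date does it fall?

April 29, 2229

Sep has 30 days: +29 → Oct 1, 2228 (210 left).
Oct has 31 days: +31 → Nov 1, 2228 (179 left).
Nov has 30 days: +30 → Dec 1, 2228 (149 left).
Dec has 31 days: +31 → Jan 1, 2229 (118 left).
Jan has 31 days: +31 → Feb 1, 2229 (87 left).
Feb has 28 days: +28 → Mar 1, 2229 (59 left).
Mar has 31 days: +31 → Apr 1, 2229 (28 left).
+28 → Apr 29, 2229.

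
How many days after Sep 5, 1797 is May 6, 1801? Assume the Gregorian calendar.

Sep 5, 1797 → Sep 5, 1798: 365 days.
Sep 5, 1798 → Sep 5, 1799: 365 days.
Sep 5, 1799 → Sep 5, 1800: 365 days.
Sep 5, 1800 → Oct 5, 1800: 30 days (September has 30).
Oct 5, 1800 → Nov 5, 1800: 31 days (October has 31).
Nov 5, 1800 → Dec 5, 1800: 30 days (November has 30).
Dec 5, 1800 → Jan 5, 1801: 31 days (December has 31).
Jan 5, 1801 → Feb 5, 1801: 31 days (January has 31).
Feb 5, 1801 → Mar 5, 1801: 28 days (February has 28).
Mar 5, 1801 → Apr 5, 1801: 31 days (March has 31).
Apr 5, 1801 → May 5, 1801: 30 days (April has 30).
May 5, 1801 → May 6, 1801: 1 days.
Total: 1338 days.

1338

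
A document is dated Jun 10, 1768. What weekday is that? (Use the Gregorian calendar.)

Friday

Doomsday rule: the anchor day for the 1700s is Sunday. For year 68: 68÷12 = 5 r 8, and 8÷4 = 2, so 5+8+2 = 15.
Sunday + 15 ≡ Monday — that's 1768's doomsday.
In June the doomsday date is Jun 6.
Jun 10 is 4 days after Jun 6; 4 mod 7 = 4, so Monday + 4 = Friday.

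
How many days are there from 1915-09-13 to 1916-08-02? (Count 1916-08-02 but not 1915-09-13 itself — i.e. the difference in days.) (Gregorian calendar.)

324

Sep 13, 1915 → Oct 13, 1915: 30 days (September has 30).
Oct 13, 1915 → Nov 13, 1915: 31 days (October has 31).
Nov 13, 1915 → Dec 13, 1915: 30 days (November has 30).
Dec 13, 1915 → Jan 13, 1916: 31 days (December has 31).
Jan 13, 1916 → Feb 13, 1916: 31 days (January has 31).
Feb 13, 1916 → Mar 13, 1916: 29 days (February has 29).
Mar 13, 1916 → Apr 13, 1916: 31 days (March has 31).
Apr 13, 1916 → May 13, 1916: 30 days (April has 30).
May 13, 1916 → Jun 13, 1916: 31 days (May has 31).
Jun 13, 1916 → Jul 13, 1916: 30 days (June has 30).
Jul 13, 1916 → Aug 2, 1916: 20 days.
Total: 324 days.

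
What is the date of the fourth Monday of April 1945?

April 1, 1945 is a Sunday.
The first Monday is therefore April 2 (1 days later).
The fourth Monday is 2 + 3×7 = April 23.

April 23, 1945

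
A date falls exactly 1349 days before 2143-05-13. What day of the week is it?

First find the weekday of May 13, 2143. Doomsday rule: the anchor day for the 2100s is Sunday. For year 43: 43÷12 = 3 r 7, and 7÷4 = 1, so 3+7+1 = 11.
Sunday + 11 ≡ Thursday — that's 2143's doomsday.
In May the doomsday date is May 9.
May 13 is 4 days after May 9; 4 mod 7 = 4, so Thursday + 4 = Monday.
1349 mod 7 = 5, so 1349 days before a Monday is Monday − 5 = Wednesday.

Wednesday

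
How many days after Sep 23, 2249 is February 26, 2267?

6365

Sep 23, 2249 → Sep 23, 2250: 365 days.
Sep 23, 2250 → Sep 23, 2251: 365 days.
Sep 23, 2251 → Sep 23, 2252: 366 days (Feb 29, 2252 is in that span).
Sep 23, 2252 → Sep 23, 2253: 365 days.
Sep 23, 2253 → Sep 23, 2254: 365 days.
Sep 23, 2254 → Sep 23, 2255: 365 days.
Sep 23, 2255 → Sep 23, 2256: 366 days (Feb 29, 2256 is in that span).
Sep 23, 2256 → Sep 23, 2257: 365 days.
Sep 23, 2257 → Sep 23, 2258: 365 days.
Sep 23, 2258 → Sep 23, 2259: 365 days.
Sep 23, 2259 → Sep 23, 2260: 366 days (Feb 29, 2260 is in that span).
Sep 23, 2260 → Sep 23, 2261: 365 days.
Sep 23, 2261 → Sep 23, 2262: 365 days.
Sep 23, 2262 → Sep 23, 2263: 365 days.
Sep 23, 2263 → Sep 23, 2264: 366 days (Feb 29, 2264 is in that span).
Sep 23, 2264 → Sep 23, 2265: 365 days.
Sep 23, 2265 → Sep 23, 2266: 365 days.
Sep 23, 2266 → Oct 23, 2266: 30 days (September has 30).
Oct 23, 2266 → Nov 23, 2266: 31 days (October has 31).
Nov 23, 2266 → Dec 23, 2266: 30 days (November has 30).
Dec 23, 2266 → Jan 23, 2267: 31 days (December has 31).
Jan 23, 2267 → Feb 23, 2267: 31 days (January has 31).
Feb 23, 2267 → Feb 26, 2267: 3 days.
Total: 6365 days.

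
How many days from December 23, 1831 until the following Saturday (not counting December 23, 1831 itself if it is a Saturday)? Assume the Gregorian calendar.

1

Dec 23, 1831 is a Friday.
From Friday to the next Saturday is 1 day.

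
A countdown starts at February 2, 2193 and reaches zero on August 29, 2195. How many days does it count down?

Feb 2, 2193 → Feb 2, 2194: 365 days.
Feb 2, 2194 → Feb 2, 2195: 365 days.
Feb 2, 2195 → Mar 2, 2195: 28 days (February has 28).
Mar 2, 2195 → Apr 2, 2195: 31 days (March has 31).
Apr 2, 2195 → May 2, 2195: 30 days (April has 30).
May 2, 2195 → Jun 2, 2195: 31 days (May has 31).
Jun 2, 2195 → Jul 2, 2195: 30 days (June has 30).
Jul 2, 2195 → Aug 2, 2195: 31 days (July has 31).
Aug 2, 2195 → Aug 29, 2195: 27 days.
Total: 938 days.

938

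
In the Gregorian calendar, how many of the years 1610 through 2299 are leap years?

Multiples of 4 in [1610,2299]: 172.
Of those, multiples of 100: 6 (not leap unless ÷400).
Multiples of 400: 1.
Leap years = 172 − 6 + 1 = 167.

167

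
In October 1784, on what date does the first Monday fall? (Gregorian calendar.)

October 4, 1784

October 1, 1784 is a Friday.
The first Monday is therefore October 4 (3 days later).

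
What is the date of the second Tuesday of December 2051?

December 1, 2051 is a Friday.
The first Tuesday is therefore December 5 (4 days later).
The second Tuesday is 5 + 1×7 = December 12.

December 12, 2051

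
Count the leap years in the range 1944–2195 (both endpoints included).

62

Multiples of 4 in [1944,2195]: 63.
Of those, multiples of 100: 2 (not leap unless ÷400).
Multiples of 400: 1.
Leap years = 63 − 2 + 1 = 62.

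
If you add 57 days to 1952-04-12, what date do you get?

June 8, 1952

Apr has 30 days: +19 → May 1, 1952 (38 left).
May has 31 days: +31 → Jun 1, 1952 (7 left).
+7 → Jun 8, 1952.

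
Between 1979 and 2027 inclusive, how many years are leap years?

12

Multiples of 4 in [1979,2027]: 12.
Of those, multiples of 100: 1 (not leap unless ÷400).
Multiples of 400: 1.
Leap years = 12 − 1 + 1 = 12.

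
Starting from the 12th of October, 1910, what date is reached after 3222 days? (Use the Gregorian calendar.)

+365 (one year) → Oct 12, 1911 (2857 left).
+366 (one year; includes Feb 29, 1912) → Oct 12, 1912 (2491 left).
+365 (one year) → Oct 12, 1913 (2126 left).
+365 (one year) → Oct 12, 1914 (1761 left).
+365 (one year) → Oct 12, 1915 (1396 left).
+366 (one year; includes Feb 29, 1916) → Oct 12, 1916 (1030 left).
+365 (one year) → Oct 12, 1917 (665 left).
+365 (one year) → Oct 12, 1918 (300 left).
Oct has 31 days: +20 → Nov 1, 1918 (280 left).
Nov has 30 days: +30 → Dec 1, 1918 (250 left).
Dec has 31 days: +31 → Jan 1, 1919 (219 left).
Jan has 31 days: +31 → Feb 1, 1919 (188 left).
Feb has 28 days: +28 → Mar 1, 1919 (160 left).
Mar has 31 days: +31 → Apr 1, 1919 (129 left).
Apr has 30 days: +30 → May 1, 1919 (99 left).
May has 31 days: +31 → Jun 1, 1919 (68 left).
Jun has 30 days: +30 → Jul 1, 1919 (38 left).
Jul has 31 days: +31 → Aug 1, 1919 (7 left).
+7 → Aug 8, 1919.

August 8, 1919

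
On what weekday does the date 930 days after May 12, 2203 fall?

First find the weekday of May 12, 2203. Doomsday rule: the anchor day for the 2200s is Friday. For year 03: 3÷12 = 0 r 3, and 3÷4 = 0, so 0+3+0 = 3.
Friday + 3 ≡ Monday — that's 2203's doomsday.
In May the doomsday date is May 9.
May 12 is 3 days after May 9; 3 mod 7 = 3, so Monday + 3 = Thursday.
930 mod 7 = 6, so 930 days after a Thursday is Thursday + 6 = Wednesday.

Wednesday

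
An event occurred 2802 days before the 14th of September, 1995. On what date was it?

−365 (one year) → Sep 14, 1994 (2437 left).
−365 (one year) → Sep 14, 1993 (2072 left).
−365 (one year) → Sep 14, 1992 (1707 left).
−366 (one year; includes Feb 29, 1992) → Sep 14, 1991 (1341 left).
−365 (one year) → Sep 14, 1990 (976 left).
−365 (one year) → Sep 14, 1989 (611 left).
−365 (one year) → Sep 14, 1988 (246 left).
−14 → Aug 31, 1988 (end of Aug, 31 days; 232 left).
−31 → Jul 31, 1988 (end of Jul, 31 days; 201 left).
−31 → Jun 30, 1988 (end of Jun, 30 days; 170 left).
−30 → May 31, 1988 (end of May, 31 days; 140 left).
−31 → Apr 30, 1988 (end of Apr, 30 days; 109 left).
−30 → Mar 31, 1988 (end of Mar, 31 days; 79 left).
−31 → Feb 29, 1988 (end of Feb, 29 days; 48 left).
−29 → Jan 31, 1988 (end of Jan, 31 days; 19 left).
−19 → Jan 12, 1988.

January 12, 1988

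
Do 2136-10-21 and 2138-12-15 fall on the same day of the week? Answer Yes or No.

No

From Oct 21, 2136 to Dec 15, 2138 is 785 days.
785 mod 7 = 1, so they are different weekdays.
(Oct 21, 2136 is a Sunday; Dec 15, 2138 is a Monday.)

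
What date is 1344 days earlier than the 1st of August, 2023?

November 26, 2019

−365 (one year) → Aug 1, 2022 (979 left).
−365 (one year) → Aug 1, 2021 (614 left).
−365 (one year) → Aug 1, 2020 (249 left).
−1 → Jul 31, 2020 (end of Jul, 31 days; 248 left).
−31 → Jun 30, 2020 (end of Jun, 30 days; 217 left).
−30 → May 31, 2020 (end of May, 31 days; 187 left).
−31 → Apr 30, 2020 (end of Apr, 30 days; 156 left).
−30 → Mar 31, 2020 (end of Mar, 31 days; 126 left).
−31 → Feb 29, 2020 (end of Feb, 29 days; 95 left).
−29 → Jan 31, 2020 (end of Jan, 31 days; 66 left).
−31 → Dec 31, 2019 (end of Dec, 31 days; 35 left).
−31 → Nov 30, 2019 (end of Nov, 30 days; 4 left).
−4 → Nov 26, 2019.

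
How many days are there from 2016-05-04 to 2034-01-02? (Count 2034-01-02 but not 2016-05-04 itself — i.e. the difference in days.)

May 4, 2016 → May 4, 2017: 365 days.
May 4, 2017 → May 4, 2018: 365 days.
May 4, 2018 → May 4, 2019: 365 days.
May 4, 2019 → May 4, 2020: 366 days (Feb 29, 2020 is in that span).
May 4, 2020 → May 4, 2021: 365 days.
May 4, 2021 → May 4, 2022: 365 days.
May 4, 2022 → May 4, 2023: 365 days.
May 4, 2023 → May 4, 2024: 366 days (Feb 29, 2024 is in that span).
May 4, 2024 → May 4, 2025: 365 days.
May 4, 2025 → May 4, 2026: 365 days.
May 4, 2026 → May 4, 2027: 365 days.
May 4, 2027 → May 4, 2028: 366 days (Feb 29, 2028 is in that span).
May 4, 2028 → May 4, 2029: 365 days.
May 4, 2029 → May 4, 2030: 365 days.
May 4, 2030 → May 4, 2031: 365 days.
May 4, 2031 → May 4, 2032: 366 days (Feb 29, 2032 is in that span).
May 4, 2032 → May 4, 2033: 365 days.
May 4, 2033 → Jun 4, 2033: 31 days (May has 31).
Jun 4, 2033 → Jul 4, 2033: 30 days (June has 30).
Jul 4, 2033 → Aug 4, 2033: 31 days (July has 31).
Aug 4, 2033 → Sep 4, 2033: 31 days (August has 31).
Sep 4, 2033 → Oct 4, 2033: 30 days (September has 30).
Oct 4, 2033 → Nov 4, 2033: 31 days (October has 31).
Nov 4, 2033 → Dec 4, 2033: 30 days (November has 30).
Dec 4, 2033 → Jan 2, 2034: 29 days.
Total: 6452 days.

6452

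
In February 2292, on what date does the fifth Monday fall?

February 1, 2292 is a Monday.
The first Monday is therefore February 1 (same day).
The fifth Monday is 1 + 4×7 = February 29.

February 29, 2292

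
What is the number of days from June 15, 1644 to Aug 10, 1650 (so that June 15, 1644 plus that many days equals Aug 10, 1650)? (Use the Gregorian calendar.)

2247

Jun 15, 1644 → Jun 15, 1645: 365 days.
Jun 15, 1645 → Jun 15, 1646: 365 days.
Jun 15, 1646 → Jun 15, 1647: 365 days.
Jun 15, 1647 → Jun 15, 1648: 366 days (Feb 29, 1648 is in that span).
Jun 15, 1648 → Jun 15, 1649: 365 days.
Jun 15, 1649 → Jun 15, 1650: 365 days.
Jun 15, 1650 → Jul 15, 1650: 30 days (June has 30).
Jul 15, 1650 → Aug 10, 1650: 26 days.
Total: 2247 days.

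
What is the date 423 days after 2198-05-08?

July 5, 2199

+365 (one year) → May 8, 2199 (58 left).
May has 31 days: +24 → Jun 1, 2199 (34 left).
Jun has 30 days: +30 → Jul 1, 2199 (4 left).
+4 → Jul 5, 2199.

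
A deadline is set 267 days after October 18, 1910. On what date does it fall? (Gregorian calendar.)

Oct has 31 days: +14 → Nov 1, 1910 (253 left).
Nov has 30 days: +30 → Dec 1, 1910 (223 left).
Dec has 31 days: +31 → Jan 1, 1911 (192 left).
Jan has 31 days: +31 → Feb 1, 1911 (161 left).
Feb has 28 days: +28 → Mar 1, 1911 (133 left).
Mar has 31 days: +31 → Apr 1, 1911 (102 left).
Apr has 30 days: +30 → May 1, 1911 (72 left).
May has 31 days: +31 → Jun 1, 1911 (41 left).
Jun has 30 days: +30 → Jul 1, 1911 (11 left).
+11 → Jul 12, 1911.

July 12, 1911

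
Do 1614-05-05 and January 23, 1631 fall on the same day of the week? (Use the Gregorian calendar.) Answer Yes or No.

No

From May 5, 1614 to Jan 23, 1631 is 6107 days.
6107 mod 7 = 3, so they are different weekdays.
(May 5, 1614 is a Monday; Jan 23, 1631 is a Thursday.)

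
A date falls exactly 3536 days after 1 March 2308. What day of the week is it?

Monday

First find the weekday of Mar 1, 2308. Doomsday rule: the anchor day for the 2300s is Wednesday. For year 08: 8÷12 = 0 r 8, and 8÷4 = 2, so 0+8+2 = 10.
Wednesday + 10 ≡ Saturday — that's 2308's doomsday.
In March the doomsday date is Mar 14.
Mar 1 is 13 days before Mar 14; 13 mod 7 = 6, so Saturday − 6 = Sunday.
3536 mod 7 = 1, so 3536 days after a Sunday is Sunday + 1 = Monday.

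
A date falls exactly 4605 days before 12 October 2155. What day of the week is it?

Monday

Oct 12, 2155 is a Sunday.
4605 mod 7 = 6, so 4605 days before a Sunday is Sunday − 6 = Monday.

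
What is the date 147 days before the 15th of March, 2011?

October 19, 2010

−15 → Feb 28, 2011 (end of Feb, 28 days; 132 left).
−28 → Jan 31, 2011 (end of Jan, 31 days; 104 left).
−31 → Dec 31, 2010 (end of Dec, 31 days; 73 left).
−31 → Nov 30, 2010 (end of Nov, 30 days; 42 left).
−30 → Oct 31, 2010 (end of Oct, 31 days; 12 left).
−12 → Oct 19, 2010.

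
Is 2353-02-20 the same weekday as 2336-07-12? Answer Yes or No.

From Jul 12, 2336 to Feb 20, 2353 is 6067 days.
6067 mod 7 = 5, so they are different weekdays.
(Jul 12, 2336 is a Sunday; Feb 20, 2353 is a Friday.)

No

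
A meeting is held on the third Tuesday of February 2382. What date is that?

February 1, 2382 is a Monday.
The first Tuesday is therefore February 2 (1 days later).
The third Tuesday is 2 + 2×7 = February 16.

February 16, 2382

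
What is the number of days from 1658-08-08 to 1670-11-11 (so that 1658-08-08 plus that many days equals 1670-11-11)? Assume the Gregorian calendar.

4478

Aug 8, 1658 → Aug 8, 1659: 365 days.
Aug 8, 1659 → Aug 8, 1660: 366 days (Feb 29, 1660 is in that span).
Aug 8, 1660 → Aug 8, 1661: 365 days.
Aug 8, 1661 → Aug 8, 1662: 365 days.
Aug 8, 1662 → Aug 8, 1663: 365 days.
Aug 8, 1663 → Aug 8, 1664: 366 days (Feb 29, 1664 is in that span).
Aug 8, 1664 → Aug 8, 1665: 365 days.
Aug 8, 1665 → Aug 8, 1666: 365 days.
Aug 8, 1666 → Aug 8, 1667: 365 days.
Aug 8, 1667 → Aug 8, 1668: 366 days (Feb 29, 1668 is in that span).
Aug 8, 1668 → Aug 8, 1669: 365 days.
Aug 8, 1669 → Aug 8, 1670: 365 days.
Aug 8, 1670 → Sep 8, 1670: 31 days (August has 31).
Sep 8, 1670 → Oct 8, 1670: 30 days (September has 30).
Oct 8, 1670 → Nov 8, 1670: 31 days (October has 31).
Nov 8, 1670 → Nov 11, 1670: 3 days.
Total: 4478 days.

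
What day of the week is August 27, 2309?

Friday

Doomsday rule: the anchor day for the 2300s is Wednesday. For year 09: 9÷12 = 0 r 9, and 9÷4 = 2, so 0+9+2 = 11.
Wednesday + 11 ≡ Sunday — that's 2309's doomsday.
In August the doomsday date is Aug 8.
Aug 27 is 19 days after Aug 8; 19 mod 7 = 5, so Sunday + 5 = Friday.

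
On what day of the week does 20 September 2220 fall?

Wednesday

January 1, 2220 is a Saturday.
Jan 1, 2220 → Feb 1, 2220: 31 days (January has 31).
Feb 1, 2220 → Mar 1, 2220: 29 days (February has 29).
Mar 1, 2220 → Apr 1, 2220: 31 days (March has 31).
Apr 1, 2220 → May 1, 2220: 30 days (April has 30).
May 1, 2220 → Jun 1, 2220: 31 days (May has 31).
Jun 1, 2220 → Jul 1, 2220: 30 days (June has 30).
Jul 1, 2220 → Aug 1, 2220: 31 days (July has 31).
Aug 1, 2220 → Sep 1, 2220: 31 days (August has 31).
Sep 1, 2220 → Sep 20, 2220: 19 days.
Total: 263 days.
263 mod 7 = 4, so Saturday + 4 = Wednesday.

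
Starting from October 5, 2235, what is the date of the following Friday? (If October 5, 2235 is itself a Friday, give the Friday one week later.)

October 9, 2235

Oct 5, 2235 is a Monday.
From Monday to the next Friday is 4 days.
Oct 5, 2235 + 4 = Oct 9, 2235.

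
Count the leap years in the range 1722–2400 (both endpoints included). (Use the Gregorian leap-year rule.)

165

Multiples of 4 in [1722,2400]: 170.
Of those, multiples of 100: 7 (not leap unless ÷400).
Multiples of 400: 2.
Leap years = 170 − 7 + 2 = 165.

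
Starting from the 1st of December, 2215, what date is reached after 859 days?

April 8, 2218

+366 (one year; includes Feb 29, 2216) → Dec 1, 2216 (493 left).
+365 (one year) → Dec 1, 2217 (128 left).
Dec has 31 days: +31 → Jan 1, 2218 (97 left).
Jan has 31 days: +31 → Feb 1, 2218 (66 left).
Feb has 28 days: +28 → Mar 1, 2218 (38 left).
Mar has 31 days: +31 → Apr 1, 2218 (7 left).
+7 → Apr 8, 2218.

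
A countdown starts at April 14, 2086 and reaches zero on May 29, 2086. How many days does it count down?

45

Apr 14, 2086 → May 14, 2086: 30 days (April has 30).
May 14, 2086 → May 29, 2086: 15 days.
Total: 45 days.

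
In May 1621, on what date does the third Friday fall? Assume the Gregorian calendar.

May 1, 1621 is a Saturday.
The first Friday is therefore May 7 (6 days later).
The third Friday is 7 + 2×7 = May 21.

May 21, 1621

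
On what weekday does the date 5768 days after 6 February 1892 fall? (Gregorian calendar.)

Saturday

First find the weekday of Feb 6, 1892. Doomsday rule: the anchor day for the 1800s is Friday. For year 92: 92÷12 = 7 r 8, and 8÷4 = 2, so 7+8+2 = 17.
Friday + 17 ≡ Monday — that's 1892's doomsday.
In February the doomsday date is Feb 29 (1892 is a leap year (divisible by 4)).
Feb 6 is 23 days before Feb 29; 23 mod 7 = 2, so Monday − 2 = Saturday.
5768 mod 7 = 0, so 5768 days after a Saturday is Saturday + 0 = Saturday.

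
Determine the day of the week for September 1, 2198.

Doomsday rule: the anchor day for the 2100s is Sunday. For year 98: 98÷12 = 8 r 2, and 2÷4 = 0, so 8+2+0 = 10.
Sunday + 10 ≡ Wednesday — that's 2198's doomsday.
In September the doomsday date is Sep 5.
Sep 1 is 4 days before Sep 5; 4 mod 7 = 4, so Wednesday − 4 = Saturday.

Saturday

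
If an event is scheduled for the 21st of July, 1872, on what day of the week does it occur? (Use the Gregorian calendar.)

Sunday

Doomsday rule: the anchor day for the 1800s is Friday. For year 72: 72÷12 = 6 r 0, and 0÷4 = 0, so 6+0+0 = 6.
Friday + 6 ≡ Thursday — that's 1872's doomsday.
In July the doomsday date is Jul 11.
Jul 21 is 10 days after Jul 11; 10 mod 7 = 3, so Thursday + 3 = Sunday.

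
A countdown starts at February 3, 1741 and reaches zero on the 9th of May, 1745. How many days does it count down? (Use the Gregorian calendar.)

1556

Feb 3, 1741 → Feb 3, 1742: 365 days.
Feb 3, 1742 → Feb 3, 1743: 365 days.
Feb 3, 1743 → Feb 3, 1744: 365 days.
Feb 3, 1744 → Feb 3, 1745: 366 days (Feb 29, 1744 is in that span).
Feb 3, 1745 → Mar 3, 1745: 28 days (February has 28).
Mar 3, 1745 → Apr 3, 1745: 31 days (March has 31).
Apr 3, 1745 → May 3, 1745: 30 days (April has 30).
May 3, 1745 → May 9, 1745: 6 days.
Total: 1556 days.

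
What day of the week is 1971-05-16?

Doomsday rule: the anchor day for the 1900s is Wednesday. For year 71: 71÷12 = 5 r 11, and 11÷4 = 2, so 5+11+2 = 18.
Wednesday + 18 ≡ Sunday — that's 1971's doomsday.
In May the doomsday date is May 9.
May 16 is 7 days after May 9; 7 mod 7 = 0, so Sunday + 0 = Sunday.

Sunday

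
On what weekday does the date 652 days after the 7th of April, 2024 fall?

First find the weekday of Apr 7, 2024. Doomsday rule: the anchor day for the 2000s is Tuesday. For year 24: 24÷12 = 2 r 0, and 0÷4 = 0, so 2+0+0 = 2.
Tuesday + 2 ≡ Thursday — that's 2024's doomsday.
In April the doomsday date is Apr 4.
Apr 7 is 3 days after Apr 4; 3 mod 7 = 3, so Thursday + 3 = Sunday.
652 mod 7 = 1, so 652 days after a Sunday is Sunday + 1 = Monday.

Monday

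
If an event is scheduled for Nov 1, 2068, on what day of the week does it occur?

Thursday

January 1, 2068 is a Sunday.
Jan 1, 2068 → Feb 1, 2068: 31 days (January has 31).
Feb 1, 2068 → Mar 1, 2068: 29 days (February has 29).
Mar 1, 2068 → Apr 1, 2068: 31 days (March has 31).
Apr 1, 2068 → May 1, 2068: 30 days (April has 30).
May 1, 2068 → Jun 1, 2068: 31 days (May has 31).
Jun 1, 2068 → Jul 1, 2068: 30 days (June has 30).
Jul 1, 2068 → Aug 1, 2068: 31 days (July has 31).
Aug 1, 2068 → Sep 1, 2068: 31 days (August has 31).
Sep 1, 2068 → Oct 1, 2068: 30 days (September has 30).
Oct 1, 2068 → Nov 1, 2068: 31 days.
Total: 305 days.
305 mod 7 = 4, so Sunday + 4 = Thursday.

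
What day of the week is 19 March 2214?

Doomsday rule: the anchor day for the 2200s is Friday. For year 14: 14÷12 = 1 r 2, and 2÷4 = 0, so 1+2+0 = 3.
Friday + 3 ≡ Monday — that's 2214's doomsday.
In March the doomsday date is Mar 14.
Mar 19 is 5 days after Mar 14; 5 mod 7 = 5, so Monday + 5 = Saturday.

Saturday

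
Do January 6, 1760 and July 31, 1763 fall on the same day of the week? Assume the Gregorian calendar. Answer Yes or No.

From Jan 6, 1760 to Jul 31, 1763 is 1302 days.
1302 mod 7 = 0, so they are the same weekday.
(Jan 6, 1760 is a Sunday; Jul 31, 1763 is a Sunday.)

Yes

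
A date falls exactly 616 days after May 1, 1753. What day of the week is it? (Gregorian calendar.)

May 1, 1753 is a Tuesday.
616 mod 7 = 0, so 616 days after a Tuesday is Tuesday + 0 = Tuesday.

Tuesday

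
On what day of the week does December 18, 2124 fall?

Monday

Doomsday rule: the anchor day for the 2100s is Sunday. For year 24: 24÷12 = 2 r 0, and 0÷4 = 0, so 2+0+0 = 2.
Sunday + 2 ≡ Tuesday — that's 2124's doomsday.
In December the doomsday date is Dec 12.
Dec 18 is 6 days after Dec 12; 6 mod 7 = 6, so Tuesday + 6 = Monday.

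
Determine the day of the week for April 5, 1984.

Thursday

January 1, 1984 is a Sunday.
Jan 1, 1984 → Feb 1, 1984: 31 days (January has 31).
Feb 1, 1984 → Mar 1, 1984: 29 days (February has 29).
Mar 1, 1984 → Apr 1, 1984: 31 days (March has 31).
Apr 1, 1984 → Apr 5, 1984: 4 days.
Total: 95 days.
95 mod 7 = 4, so Sunday + 4 = Thursday.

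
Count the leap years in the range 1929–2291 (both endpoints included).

Multiples of 4 in [1929,2291]: 90.
Of those, multiples of 100: 3 (not leap unless ÷400).
Multiples of 400: 1.
Leap years = 90 − 3 + 1 = 88.

88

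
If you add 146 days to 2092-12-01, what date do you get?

Dec has 31 days: +31 → Jan 1, 2093 (115 left).
Jan has 31 days: +31 → Feb 1, 2093 (84 left).
Feb has 28 days: +28 → Mar 1, 2093 (56 left).
Mar has 31 days: +31 → Apr 1, 2093 (25 left).
+25 → Apr 26, 2093.

April 26, 2093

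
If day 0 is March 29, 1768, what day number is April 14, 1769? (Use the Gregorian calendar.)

381

Mar 29, 1768 → Apr 29, 1768: 31 days (March has 31).
Apr 29, 1768 → May 29, 1768: 30 days (April has 30).
May 29, 1768 → Jun 29, 1768: 31 days (May has 31).
Jun 29, 1768 → Jul 29, 1768: 30 days (June has 30).
Jul 29, 1768 → Aug 29, 1768: 31 days (July has 31).
Aug 29, 1768 → Sep 29, 1768: 31 days (August has 31).
Sep 29, 1768 → Oct 29, 1768: 30 days (September has 30).
Oct 29, 1768 → Nov 29, 1768: 31 days (October has 31).
Nov 29, 1768 → Dec 29, 1768: 30 days (November has 30).
Dec 29, 1768 → Jan 29, 1769: 31 days (December has 31).
Jan 29, 1769 → Feb 28, 1769: 30 days (January has 31).
Feb 28, 1769 → Mar 28, 1769: 28 days (February has 28).
Mar 28, 1769 → Apr 14, 1769: 17 days.
Total: 381 days.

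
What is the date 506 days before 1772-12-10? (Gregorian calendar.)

−366 (one year; includes Feb 29, 1772) → Dec 10, 1771 (140 left).
−10 → Nov 30, 1771 (end of Nov, 30 days; 130 left).
−30 → Oct 31, 1771 (end of Oct, 31 days; 100 left).
−31 → Sep 30, 1771 (end of Sep, 30 days; 69 left).
−30 → Aug 31, 1771 (end of Aug, 31 days; 39 left).
−31 → Jul 31, 1771 (end of Jul, 31 days; 8 left).
−8 → Jul 23, 1771.

July 23, 1771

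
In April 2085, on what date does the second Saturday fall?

April 1, 2085 is a Sunday.
The first Saturday is therefore April 7 (6 days later).
The second Saturday is 7 + 1×7 = April 14.

April 14, 2085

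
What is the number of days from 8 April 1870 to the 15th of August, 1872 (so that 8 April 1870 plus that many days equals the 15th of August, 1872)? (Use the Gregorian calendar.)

Apr 8, 1870 → Apr 8, 1871: 365 days.
Apr 8, 1871 → Apr 8, 1872: 366 days (Feb 29, 1872 is in that span).
Apr 8, 1872 → May 8, 1872: 30 days (April has 30).
May 8, 1872 → Jun 8, 1872: 31 days (May has 31).
Jun 8, 1872 → Jul 8, 1872: 30 days (June has 30).
Jul 8, 1872 → Aug 8, 1872: 31 days (July has 31).
Aug 8, 1872 → Aug 15, 1872: 7 days.
Total: 860 days.

860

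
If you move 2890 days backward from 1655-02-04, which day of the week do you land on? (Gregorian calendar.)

Friday

Feb 4, 1655 is a Thursday.
2890 mod 7 = 6, so 2890 days before a Thursday is Thursday − 6 = Friday.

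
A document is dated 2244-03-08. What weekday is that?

Doomsday rule: the anchor day for the 2200s is Friday. For year 44: 44÷12 = 3 r 8, and 8÷4 = 2, so 3+8+2 = 13.
Friday + 13 ≡ Thursday — that's 2244's doomsday.
In March the doomsday date is Mar 14.
Mar 8 is 6 days before Mar 14; 6 mod 7 = 6, so Thursday − 6 = Friday.

Friday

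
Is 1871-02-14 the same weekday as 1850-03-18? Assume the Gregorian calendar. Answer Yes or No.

From Mar 18, 1850 to Feb 14, 1871 is 7638 days.
7638 mod 7 = 1, so they are different weekdays.
(Mar 18, 1850 is a Monday; Feb 14, 1871 is a Tuesday.)

No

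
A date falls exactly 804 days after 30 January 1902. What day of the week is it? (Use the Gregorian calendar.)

First find the weekday of Jan 30, 1902. Doomsday rule: the anchor day for the 1900s is Wednesday. For year 02: 2÷12 = 0 r 2, and 2÷4 = 0, so 0+2+0 = 2.
Wednesday + 2 ≡ Friday — that's 1902's doomsday.
In January the doomsday date is Jan 3 (1902 is not a leap year).
Jan 30 is 27 days after Jan 3; 27 mod 7 = 6, so Friday + 6 = Thursday.
804 mod 7 = 6, so 804 days after a Thursday is Thursday + 6 = Wednesday.

Wednesday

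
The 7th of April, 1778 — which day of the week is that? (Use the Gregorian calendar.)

Tuesday

Doomsday rule: the anchor day for the 1700s is Sunday. For year 78: 78÷12 = 6 r 6, and 6÷4 = 1, so 6+6+1 = 13.
Sunday + 13 ≡ Saturday — that's 1778's doomsday.
In April the doomsday date is Apr 4.
Apr 7 is 3 days after Apr 4; 3 mod 7 = 3, so Saturday + 3 = Tuesday.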